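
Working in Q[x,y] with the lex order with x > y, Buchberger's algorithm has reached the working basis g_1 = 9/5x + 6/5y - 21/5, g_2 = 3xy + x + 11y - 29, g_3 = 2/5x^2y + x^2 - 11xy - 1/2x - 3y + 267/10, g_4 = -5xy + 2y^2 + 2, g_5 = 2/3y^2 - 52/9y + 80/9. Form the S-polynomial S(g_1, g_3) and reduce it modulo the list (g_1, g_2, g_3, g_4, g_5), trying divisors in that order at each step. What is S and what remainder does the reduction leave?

S(g_1, g_3) = -5/2x^2 + 2/3xy^2 + 151/6xy + 5/4x + 15/2y - 267/4; remainder on division = -15527/162y + 15527/81.

lcm(LM(g_1), LM(g_3)) = x^2y.
S = (lcm/LT(g_1))·g_1 − (lcm/LT(g_3))·g_3 = -5/2x^2 + 2/3xy^2 + 151/6xy + 5/4x + 15/2y - 267/4.
Reduce S modulo (g_1, g_2, g_3, g_4, g_5) in that order:
  leading term x^2: subtract (-25/18x)·g_1 from -5/2x^2 + 2/3xy^2 + 151/6xy + 5/4x + 15/2y - 267/4 → 2/3xy^2 + 161/6xy - 55/12x + 15/2y - 267/4
  leading term xy^2: subtract (10/27y^2)·g_1 from 2/3xy^2 + 161/6xy - 55/12x + 15/2y - 267/4 → 161/6xy - 55/12x - 4/9y^3 + 14/9y^2 + 15/2y - 267/4
  leading term xy: subtract (805/54y)·g_1 from 161/6xy - 55/12x - 4/9y^3 + 14/9y^2 + 15/2y - 267/4 → -55/12x - 4/9y^3 - 49/3y^2 + 631/9y - 267/4
  leading term x: subtract (-275/108)·g_1 from -55/12x - 4/9y^3 - 49/3y^2 + 631/9y - 267/4 → -4/9y^3 - 49/3y^2 + 439/6y - 697/9
  leading term y^3: subtract (-2/3y)·g_5 from -4/9y^3 - 49/3y^2 + 439/6y - 697/9 → -545/27y^2 + 4271/54y - 697/9
  leading term y^2: subtract (-545/18)·g_5 from -545/27y^2 + 4271/54y - 697/9 → -15527/162y + 15527/81
  leading term y: no divisor's leading term divides it; move -15527/162y to the remainder.
  leading term 1: no divisor's leading term divides it; move 15527/81 to the remainder.
The remainder -15527/162y + 15527/81 is nonzero, so it would be added as the next basis element.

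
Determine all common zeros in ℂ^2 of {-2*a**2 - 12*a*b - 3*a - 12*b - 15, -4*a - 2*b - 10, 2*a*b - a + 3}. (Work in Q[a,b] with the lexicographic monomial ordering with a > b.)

{(-3, 1)}

Compute a lex Gröbner basis by Buchberger's algorithm.
f_1 = -2*a**2 - 12*a*b - 3*a - 12*b - 15, LT = a**2.
f_2 = -4*a - 2*b - 10, LT = a.
f_3 = 2*a*b - a + 3, LT = a*b.

S(f_1,f_2): lcm = a**2. S = 11/2*a*b - a + 6*b + 15/2.
  leading term a*b: subtract (-11/8*b)·f_2 from 11/2*a*b - a + 6*b + 15/2 → -a - 11/4*b**2 - 31/4*b + 15/2
  leading term a: subtract (1/4)·f_2 from -a - 11/4*b**2 - 31/4*b + 15/2 → -11/4*b**2 - 29/4*b + 10
  leading term b**2: no divisor's leading term divides it; move -11/4*b**2 to the remainder.
  leading term b: no divisor's leading term divides it; move -29/4*b to the remainder.
  leading term 1: no divisor's leading term divides it; move 10 to the remainder.
  remainder -11/4*b**2 - 29/4*b + 10 ≠ 0; add h_4 = -11/4*b**2 - 29/4*b + 10 to the basis.

S(f_1,f_3): lcm = a**2*b. S = 1/2*a**2 + 6*a*b**2 + 3/2*a*b - 3/2*a + 6*b**2 + 15/2*b.
  leading term a**2: subtract (-1/4)·f_1 from 1/2*a**2 + 6*a*b**2 + 3/2*a*b - 3/2*a + 6*b**2 + 15/2*b → 6*a*b**2 - 3/2*a*b - 9/4*a + 6*b**2 + 9/2*b - 15/4
  leading term a*b**2: subtract (-3/2*b**2)·f_2 from 6*a*b**2 - 3/2*a*b - 9/4*a + 6*b**2 + 9/2*b - 15/4 → -3/2*a*b - 9/4*a - 3*b**3 - 9*b**2 + 9/2*b - 15/4
  leading term a*b: subtract (3/8*b)·f_2 from -3/2*a*b - 9/4*a - 3*b**3 - 9*b**2 + 9/2*b - 15/4 → -9/4*a - 3*b**3 - 33/4*b**2 + 33/4*b - 15/4
  leading term a: subtract (9/16)·f_2 from -9/4*a - 3*b**3 - 33/4*b**2 + 33/4*b - 15/4 → -3*b**3 - 33/4*b**2 + 75/8*b + 15/8
  leading term b**3: subtract (12/11*b)·h_4 from -3*b**3 - 33/4*b**2 + 75/8*b + 15/8 → -15/44*b**2 - 135/88*b + 15/8
  leading term b**2: subtract (15/121)·h_4 from -15/44*b**2 - 135/88*b + 15/8 → -615/968*b + 615/968
  leading term b: no divisor's leading term divides it; move -615/968*b to the remainder.
  leading term 1: no divisor's leading term divides it; move 615/968 to the remainder.
  remainder -615/968*b + 615/968 ≠ 0; add h_5 = -615/968*b + 615/968 to the basis.

S(f_2,f_3): lcm = a*b. S = 1/2*a + 1/2*b**2 + 5/2*b - 3/2.
  leading term a: subtract (-1/8)·f_2 from 1/2*a + 1/2*b**2 + 5/2*b - 3/2 → 1/2*b**2 + 9/4*b - 11/4
  leading term b**2: subtract (-2/11)·h_4 from 1/2*b**2 + 9/4*b - 11/4 → 41/44*b - 41/44
  leading term b: subtract (-22/15)·h_5 from 41/44*b - 41/44 → 0
  remainder 0.

S(f_1,h_4): leading monomials are coprime, so the S-polynomial reduces to 0 (Buchberger's first criterion).
S(f_2,h_4): leading monomials are coprime, so the S-polynomial reduces to 0 (Buchberger's first criterion).
S(f_3,h_4): lcm = a*b**2. S = -69/22*a*b + 40/11*a + 3/2*b.
  leading term a*b: subtract (69/88*b)·f_2 from -69/22*a*b + 40/11*a + 3/2*b → 40/11*a + 69/44*b**2 + 411/44*b
  leading term a: subtract (-10/11)·f_2 from 40/11*a + 69/44*b**2 + 411/44*b → 69/44*b**2 + 331/44*b - 100/11
  leading term b**2: subtract (-69/121)·h_4 from 69/44*b**2 + 331/44*b - 100/11 → 410/121*b - 410/121
  leading term b: subtract (-16/3)·h_5 from 410/121*b - 410/121 → 0
  remainder 0.

S(f_1,h_5): leading monomials are coprime, so the S-polynomial reduces to 0 (Buchberger's first criterion).
S(f_2,h_5): leading monomials are coprime, so the S-polynomial reduces to 0 (Buchberger's first criterion).
S(f_3,h_5): lcm = a*b. S = 1/2*a + 3/2.
  leading term a: subtract (-1/8)·f_2 from 1/2*a + 3/2 → -1/4*b + 1/4
  leading term b: subtract (242/615)·h_5 from -1/4*b + 1/4 → 0
  remainder 0.

S(h_4,h_5): lcm = b**2. S = 40/11*b - 40/11.
  leading term b: subtract (-704/123)·h_5 from 40/11*b - 40/11 → 0
  remainder 0.

Every S-polynomial of the final basis reduces to 0, so we have a Gröbner basis.
Inter-reduce: drop elements whose leading term is divisible by another's, tail-reduce, and make monic.
Reduced Gröbner basis: {a + 3, b - 1}.

The lex basis is triangular: the last element involves only b. Solving b - 1 = 0 gives b ∈ {1}; substituting each value into the earlier elements determines the remaining variables.
  b = 1: the earlier basis element becomes a + 3 = 0, giving a = -3 — point (-3, 1).
Check: every point annihilates each of the original generators.
A lex Gröbner basis triangularizes the system, enabling back-substitution.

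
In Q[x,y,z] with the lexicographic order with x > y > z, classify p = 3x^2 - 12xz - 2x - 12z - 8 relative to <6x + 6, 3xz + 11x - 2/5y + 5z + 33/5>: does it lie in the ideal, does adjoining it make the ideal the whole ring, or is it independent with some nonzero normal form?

Adjoining 3x^2 - 12xz - 2x - 12z - 8 makes the ideal the whole ring: the system is inconsistent.

First compute the reduced Gröbner basis of I by Buchberger's algorithm.
f_1 = 6x + 6, LT = x.
f_2 = 3xz + 11x - 2/5y + 5z + 33/5, LT = xz.

S(f_1,f_2): lcm = xz. S = -11/3x + 2/15y - 2/3z - 11/5.
  leading term x: subtract (-11/18)·f_1 from -11/3x + 2/15y - 2/3z - 11/5 → 2/15y - 2/3z + 22/15
  leading term y: no divisor's leading term divides it; move 2/15y to the remainder.
  leading term z: no divisor's leading term divides it; move -2/3z to the remainder.
  leading term 1: no divisor's leading term divides it; move 22/15 to the remainder.
  remainder 2/15y - 2/3z + 22/15 ≠ 0; add h_3 = 2/15y - 2/3z + 22/15 to the basis.

S(f_1,h_3): leading monomials are coprime, so the S-polynomial reduces to 0 (Buchberger's first criterion).
S(f_2,h_3): leading monomials are coprime, so the S-polynomial reduces to 0 (Buchberger's first criterion).
Every S-polynomial of the final basis reduces to 0, so we have a Gröbner basis.
Inter-reduce: drop elements whose leading term is divisible by another's, tail-reduce, and make monic.
Reduced Gröbner basis: {x + 1, y - 5z + 11}.
Label its elements g_1 = x + 1, g_2 = y - 5z + 11.

Reduce p = 3x^2 - 12xz - 2x - 12z - 8 modulo G:
  leading term x^2: subtract (3x)·g_1 from 3x^2 - 12xz - 2x - 12z - 8 → -12xz - 5x - 12z - 8
  leading term xz: subtract (-12z)·g_1 from -12xz - 5x - 12z - 8 → -5x - 8
  leading term x: subtract (-5)·g_1 from -5x - 8 → -3
  leading term 1: no divisor's leading term divides it; move -3 to the remainder.
  normal form = -3.
The normal form is nonzero, so p ∉ I. Since p minus its normal form lies in I, I + (p) = I + (r) where r = -3; decide whether this ideal is the whole ring.
Here r = -3 is a nonzero constant, hence a unit: 1 ∈ I + (p), the Gröbner basis of I + (p) is {1}, and the enlarged system has no common solution — adjoining p is inconsistent.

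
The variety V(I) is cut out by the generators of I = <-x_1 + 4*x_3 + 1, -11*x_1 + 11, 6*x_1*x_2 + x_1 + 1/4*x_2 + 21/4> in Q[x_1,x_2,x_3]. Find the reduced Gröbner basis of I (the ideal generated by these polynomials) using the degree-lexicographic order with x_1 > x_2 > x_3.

G = {x_1 - 1, x_2 + 1, x_3}

The reduced Gröbner basis is the canonical form of the ideal for this ordering.

f_1 = -x_1 + 4*x_3 + 1, LT = x_1.
f_2 = -11*x_1 + 11, LT = x_1.
f_3 = 6*x_1*x_2 + x_1 + 1/4*x_2 + 21/4, LT = x_1*x_2.

S(f_1,f_2): lcm = x_1. S = -4*x_3.
  leading term x_3: no divisor's leading term divides it; move -4*x_3 to the remainder.
  remainder -4*x_3 ≠ 0; add g_4 = -4*x_3 to the basis.

S(f_1,f_3): lcm = x_1*x_2. S = -4*x_2*x_3 - 1/6*x_1 - 25/24*x_2 - 7/8.
  leading term x_2*x_3: subtract (x_2)·g_4 from -4*x_2*x_3 - 1/6*x_1 - 25/24*x_2 - 7/8 → -1/6*x_1 - 25/24*x_2 - 7/8
  leading term x_1: subtract (1/6)·f_1 from -1/6*x_1 - 25/24*x_2 - 7/8 → -25/24*x_2 - 2/3*x_3 - 25/24
  leading term x_2: no divisor's leading term divides it; move -25/24*x_2 to the remainder.
  leading term x_3: subtract (1/6)·g_4 from -2/3*x_3 - 25/24 → -25/24
  leading term 1: no divisor's leading term divides it; move -25/24 to the remainder.
  remainder -25/24*x_2 - 25/24 ≠ 0; add g_5 = -25/24*x_2 - 25/24 to the basis.

The other S-polynomials (S(f_2,f_3), S(f_1,g_4), S(f_2,g_4), S(f_3,g_4), S(f_1,g_5), S(f_2,g_5), S(f_3,g_5), S(g_4,g_5)) all reduce to 0 modulo the current basis, so we have a Gröbner basis.
Inter-reduce: drop elements whose leading term is divisible by another's, tail-reduce, and make monic.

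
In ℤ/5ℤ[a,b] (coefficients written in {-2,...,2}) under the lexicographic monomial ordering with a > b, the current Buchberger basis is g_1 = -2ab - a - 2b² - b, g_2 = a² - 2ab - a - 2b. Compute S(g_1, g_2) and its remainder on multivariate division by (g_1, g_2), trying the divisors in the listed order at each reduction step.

S(g_1, g_2) = -2a² - 2ab² - ab + 2b²; remainder on division = 2b³ + 2b² - 2b.

lcm(LM(g_1), LM(g_2)) = a²b.
S = (lcm/LT(g_1))·g_1 − (lcm/LT(g_2))·g_2 = -2a² - 2ab² - ab + 2b².
Reduce S modulo (g_1, g_2) in that order:
  leading term a²: subtract (-2)·g_2 from -2a² - 2ab² - ab + 2b² → -2ab² - 2a + 2b² + b
  leading term ab²: subtract (b)·g_1 from -2ab² - 2a + 2b² + b → ab - 2a + 2b³ - 2b² + b
  leading term ab: subtract (2)·g_1 from ab - 2a + 2b³ - 2b² + b → 2b³ + 2b² - 2b
  leading term b³: no divisor's leading term divides it; move 2b³ to the remainder.
  leading term b²: no divisor's leading term divides it; move 2b² to the remainder.
  leading term b: no divisor's leading term divides it; move -2b to the remainder.
The remainder 2b³ + 2b² - 2b is nonzero, so it would be added as the next basis element.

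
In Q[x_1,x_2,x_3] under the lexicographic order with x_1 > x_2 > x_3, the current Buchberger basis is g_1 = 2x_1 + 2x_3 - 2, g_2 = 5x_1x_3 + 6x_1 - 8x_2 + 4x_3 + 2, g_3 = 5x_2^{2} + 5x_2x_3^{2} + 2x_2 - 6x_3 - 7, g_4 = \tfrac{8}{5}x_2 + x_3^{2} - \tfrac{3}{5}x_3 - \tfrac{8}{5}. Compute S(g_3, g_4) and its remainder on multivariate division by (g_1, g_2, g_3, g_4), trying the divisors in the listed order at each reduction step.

lcm(LM(g_3), LM(g_4)) = x_2^{2}.
S = (lcm/LT(g_3))·g_3 − (lcm/LT(g_4))·g_4 = \tfrac{3}{8}x_2x_3^{2} + \tfrac{3}{8}x_2x_3 + \tfrac{7}{5}x_2 - \tfrac{6}{5}x_3 - \tfrac{7}{5}.
Reduce S modulo (g_1, g_2, g_3, g_4) in that order:
  leading term x_2x_3^{2}: subtract (\tfrac{15}{64}x_3^{2})·g_4 from \tfrac{3}{8}x_2x_3^{2} + \tfrac{3}{8}x_2x_3 + \tfrac{7}{5}x_2 - \tfrac{6}{5}x_3 - \tfrac{7}{5} → \tfrac{3}{8}x_2x_3 + \tfrac{7}{5}x_2 - \tfrac{15}{64}x_3^{4} + \tfrac{9}{64}x_3^{3} + \tfrac{3}{8}x_3^{2} - \tfrac{6}{5}x_3 - \tfrac{7}{5}
  leading term x_2x_3: subtract (\tfrac{15}{64}x_3)·g_4 from \tfrac{3}{8}x_2x_3 + \tfrac{7}{5}x_2 - \tfrac{15}{64}x_3^{4} + \tfrac{9}{64}x_3^{3} + \tfrac{3}{8}x_3^{2} - \tfrac{6}{5}x_3 - \tfrac{7}{5} → \tfrac{7}{5}x_2 - \tfrac{15}{64}x_3^{4} - \tfrac{3}{32}x_3^{3} + \tfrac{33}{64}x_3^{2} - \tfrac{33}{40}x_3 - \tfrac{7}{5}
  leading term x_2: subtract (\tfrac{7}{8})·g_4 from \tfrac{7}{5}x_2 - \tfrac{15}{64}x_3^{4} - \tfrac{3}{32}x_3^{3} + \tfrac{33}{64}x_3^{2} - \tfrac{33}{40}x_3 - \tfrac{7}{5} → -\tfrac{15}{64}x_3^{4} - \tfrac{3}{32}x_3^{3} - \tfrac{23}{64}x_3^{2} - \tfrac{3}{10}x_3
  leading term x_3^{4}: no divisor's leading term divides it; move -\tfrac{15}{64}x_3^{4} to the remainder.
  leading term x_3^{3}: no divisor's leading term divides it; move -\tfrac{3}{32}x_3^{3} to the remainder.
  leading term x_3^{2}: no divisor's leading term divides it; move -\tfrac{23}{64}x_3^{2} to the remainder.
  leading term x_3: no divisor's leading term divides it; move -\tfrac{3}{10}x_3 to the remainder.
The remainder -\tfrac{15}{64}x_3^{4} - \tfrac{3}{32}x_3^{3} - \tfrac{23}{64}x_3^{2} - \tfrac{3}{10}x_3 is nonzero, so it would be added as the next basis element.

S(g_3, g_4) = \tfrac{3}{8}x_2x_3^{2} + \tfrac{3}{8}x_2x_3 + \tfrac{7}{5}x_2 - \tfrac{6}{5}x_3 - \tfrac{7}{5}; remainder on division = -\tfrac{15}{64}x_3^{4} - \tfrac{3}{32}x_3^{3} - \tfrac{23}{64}x_3^{2} - \tfrac{3}{10}x_3.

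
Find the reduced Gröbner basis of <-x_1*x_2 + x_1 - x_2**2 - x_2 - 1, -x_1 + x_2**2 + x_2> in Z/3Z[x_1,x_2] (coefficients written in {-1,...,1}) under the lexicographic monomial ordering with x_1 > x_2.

f_1 = -x_1*x_2 + x_1 - x_2**2 - x_2 - 1, LT = x_1*x_2.
f_2 = -x_1 + x_2**2 + x_2, LT = x_1.

S(f_1,f_2): lcm = x_1*x_2. S = -x_1 + x_2**3 - x_2**2 + x_2 + 1.
  reduce S modulo (f_1, f_2):
  remainder x_2**3 + x_2**2 + 1 ≠ 0; add g_3 = x_2**3 + x_2**2 + 1 to the basis.

The other S-polynomials (S(f_1,g_3), S(f_2,g_3)) all reduce to 0 modulo the current basis, so we have a Gröbner basis.
Inter-reduce: drop elements whose leading term is divisible by another's, tail-reduce, and make monic.

G = {x_1 - x_2**2 - x_2, x_2**3 + x_2**2 + 1}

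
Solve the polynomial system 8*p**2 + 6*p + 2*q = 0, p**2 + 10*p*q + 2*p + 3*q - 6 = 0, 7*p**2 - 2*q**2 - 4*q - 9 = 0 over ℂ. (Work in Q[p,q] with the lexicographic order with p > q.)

Compute a lex Gröbner basis by Buchberger's algorithm.
f_1 = 8*p**2 + 6*p + 2*q, LT = p**2.
f_2 = p**2 + 10*p*q + 2*p + 3*q - 6, LT = p**2.
f_3 = 7*p**2 - 2*q**2 - 4*q - 9, LT = p**2.

S(f_1,f_2): lcm = p**2. S = -10*p*q - 5/4*p - 11/4*q + 6.
  leading term p*q: no divisor's leading term divides it; move -10*p*q to the remainder.
  leading term p: no divisor's leading term divides it; move -5/4*p to the remainder.
  leading term q: no divisor's leading term divides it; move -11/4*q to the remainder.
  leading term 1: no divisor's leading term divides it; move 6 to the remainder.
  remainder -10*p*q - 5/4*p - 11/4*q + 6 ≠ 0; add h_4 = -10*p*q - 5/4*p - 11/4*q + 6 to the basis.

S(f_1,f_3): lcm = p**2. S = 3/4*p + 2/7*q**2 + 23/28*q + 9/7.
  leading term p: no divisor's leading term divides it; move 3/4*p to the remainder.
  leading term q**2: no divisor's leading term divides it; move 2/7*q**2 to the remainder.
  leading term q: no divisor's leading term divides it; move 23/28*q to the remainder.
  leading term 1: no divisor's leading term divides it; move 9/7 to the remainder.
  remainder 3/4*p + 2/7*q**2 + 23/28*q + 9/7 ≠ 0; add h_5 = 3/4*p + 2/7*q**2 + 23/28*q + 9/7 to the basis.

S(f_1,h_4): lcm = p**2*q. S = -1/8*p**2 + 19/40*p*q + 3/5*p + 1/4*q**2.
  leading term p**2: subtract (-1/64)·f_1 from -1/8*p**2 + 19/40*p*q + 3/5*p + 1/4*q**2 → 19/40*p*q + 111/160*p + 1/4*q**2 + 1/32*q
  leading term p*q: subtract (-19/400)·h_4 from 19/40*p*q + 111/160*p + 1/4*q**2 + 1/32*q → 203/320*p + 1/4*q**2 - 159/1600*q + 57/200
  leading term p: subtract (203/240)·h_5 from 203/320*p + 1/4*q**2 - 159/1600*q + 57/200 → 1/120*q**2 - 953/1200*q - 321/400
  leading term q**2: no divisor's leading term divides it; move 1/120*q**2 to the remainder.
  leading term q: no divisor's leading term divides it; move -953/1200*q to the remainder.
  leading term 1: no divisor's leading term divides it; move -321/400 to the remainder.
  remainder 1/120*q**2 - 953/1200*q - 321/400 ≠ 0; add h_6 = 1/120*q**2 - 953/1200*q - 321/400 to the basis.

S(f_3,h_4): lcm = p**2*q. S = -1/8*p**2 - 11/40*p*q + 3/5*p - 2/7*q**3 - 4/7*q**2 - 9/7*q.
  leading term p**2: subtract (-1/64)·f_1 from -1/8*p**2 - 11/40*p*q + 3/5*p - 2/7*q**3 - 4/7*q**2 - 9/7*q → -11/40*p*q + 111/160*p - 2/7*q**3 - 4/7*q**2 - 281/224*q
  leading term p*q: subtract (11/400)·h_4 from -11/40*p*q + 111/160*p - 2/7*q**3 - 4/7*q**2 - 281/224*q → 233/320*p - 2/7*q**3 - 4/7*q**2 - 13203/11200*q - 33/200
  leading term p: subtract (233/240)·h_5 from 233/320*p - 2/7*q**3 - 4/7*q**2 - 13203/11200*q - 33/200 → -2/7*q**3 - 713/840*q**2 - 16601/8400*q - 3957/2800
  leading term q**3: subtract (-240/7*q)·h_6 from -2/7*q**3 - 713/840*q**2 - 16601/8400*q - 3957/2800 → -4717/168*q**2 - 247721/8400*q - 3957/2800
  leading term q**2: subtract (-23585/7)·h_6 from -4717/168*q**2 - 247721/8400*q - 3957/2800 → -541053/200*q - 541053/200
  leading term q: no divisor's leading term divides it; move -541053/200*q to the remainder.
  leading term 1: no divisor's leading term divides it; move -541053/200 to the remainder.
  remainder -541053/200*q - 541053/200 ≠ 0; add h_7 = -541053/200*q - 541053/200 to the basis.

The other S-polynomials (S(f_2,f_3), S(f_2,h_4), S(f_1,h_5), S(f_2,h_5), S(f_3,h_5), S(h_4,h_5), S(f_1,h_6), S(f_2,h_6), S(f_3,h_6), S(h_4,h_6), S(h_5,h_6), S(f_1,h_7), S(f_2,h_7), S(f_3,h_7), S(h_4,h_7), S(h_5,h_7), S(h_6,h_7)) all reduce to 0 modulo the current basis, so we have a Gröbner basis.
Inter-reduce: drop elements whose leading term is divisible by another's, tail-reduce, and make monic.
Reduced Gröbner basis: {p + 1, q + 1}.

A lex Gröbner basis eliminates variables successively. Here q + 1 depends only on q, with roots {-1}; lifting each root through the earlier basis elements recovers the full solutions.
  q = -1: the earlier basis element becomes p + 1 = 0, giving p = -1 — point (-1, -1).

{(-1, -1)}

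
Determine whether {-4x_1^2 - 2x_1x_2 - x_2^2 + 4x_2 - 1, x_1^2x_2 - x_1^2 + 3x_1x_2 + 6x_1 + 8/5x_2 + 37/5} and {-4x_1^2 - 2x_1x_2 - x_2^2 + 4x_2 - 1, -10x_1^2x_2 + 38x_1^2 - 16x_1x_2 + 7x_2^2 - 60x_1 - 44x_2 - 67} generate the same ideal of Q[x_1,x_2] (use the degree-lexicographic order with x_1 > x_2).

For a fixed monomial order, each ideal has a unique reduced Gröbner basis; comparing bases decides equality.
Buchberger on the first generating set:
f_1 = -4x_1^2 - 2x_1x_2 - x_2^2 + 4x_2 - 1, LT = x_1^2.
f_2 = x_1^2x_2 - x_1^2 + 3x_1x_2 + 6x_1 + 8/5x_2 + 37/5, LT = x_1^2x_2.

S(f_1,f_2): lcm = x_1^2x_2. S = 1/2x_1x_2^2 + 1/4x_2^3 + x_1^2 - 3x_1x_2 - x_2^2 - 6x_1 - 27/20x_2 - 37/5.
  reduce S modulo (f_1, f_2):
  remainder 1/2x_1x_2^2 + 1/4x_2^3 - 7/2x_1x_2 - 5/4x_2^2 - 6x_1 - 7/20x_2 - 153/20 ≠ 0; add g_3 = 1/2x_1x_2^2 + 1/4x_2^3 - 7/2x_1x_2 - 5/4x_2^2 - 6x_1 - 7/20x_2 - 153/20 to the basis.

S(f_1,g_3): lcm = x_1^2x_2^2. S = 1/4x_2^4 + 7x_1^2x_2 + 5/2x_1x_2^2 - x_2^3 + 12x_1^2 + 7/10x_1x_2 + 1/4x_2^2 + 153/10x_1.
  reduce S modulo (f_1, f_2, g_3):
  remainder 1/4x_2^4 - 9/4x_2^3 - 123/10x_1x_2 + 7/4x_2^2 + 33/10x_1 + 191/20x_2 - 183/10 ≠ 0; add g_4 = 1/4x_2^4 - 9/4x_2^3 - 123/10x_1x_2 + 7/4x_2^2 + 33/10x_1 + 191/20x_2 - 183/10 to the basis.

The other S-polynomials (S(f_2,g_3), S(f_1,g_4), S(f_2,g_4), S(g_3,g_4)) all reduce to 0 modulo the current basis, so we have a Gröbner basis.
Inter-reduce: drop elements whose leading term is divisible by another's, tail-reduce, and make monic.
Reduced Gröbner basis: {x_2^4 - 9x_2^3 - 246/5x_1x_2 + 7x_2^2 + 66/5x_1 + 191/5x_2 - 366/5, x_1x_2^2 + 1/2x_2^3 - 7x_1x_2 - 5/2x_2^2 - 12x_1 - 7/10x_2 - 153/10, x_1^2 + 1/2x_1x_2 + 1/4x_2^2 - x_2 + 1/4}.

Buchberger on the second generating set:
h_1 = -4x_1^2 - 2x_1x_2 - x_2^2 + 4x_2 - 1, LT = x_1^2.
h_2 = -10x_1^2x_2 + 38x_1^2 - 16x_1x_2 + 7x_2^2 - 60x_1 - 44x_2 - 67, LT = x_1^2x_2.

S(h_1,h_2): lcm = x_1^2x_2. S = 1/2x_1x_2^2 + 1/4x_2^3 + 19/5x_1^2 - 8/5x_1x_2 - 3/10x_2^2 - 6x_1 - 83/20x_2 - 67/10.
  reduce S modulo (h_1, h_2):
  remainder 1/2x_1x_2^2 + 1/4x_2^3 - 7/2x_1x_2 - 5/4x_2^2 - 6x_1 - 7/20x_2 - 153/20 ≠ 0; add k_3 = 1/2x_1x_2^2 + 1/4x_2^3 - 7/2x_1x_2 - 5/4x_2^2 - 6x_1 - 7/20x_2 - 153/20 to the basis.

S(h_1,k_3): lcm = x_1^2x_2^2. S = 1/4x_2^4 + 7x_1^2x_2 + 5/2x_1x_2^2 - x_2^3 + 12x_1^2 + 7/10x_1x_2 + 1/4x_2^2 + 153/10x_1.
  reduce S modulo (h_1, h_2, k_3):
  remainder 1/4x_2^4 - 9/4x_2^3 - 123/10x_1x_2 + 7/4x_2^2 + 33/10x_1 + 191/20x_2 - 183/10 ≠ 0; add k_4 = 1/4x_2^4 - 9/4x_2^3 - 123/10x_1x_2 + 7/4x_2^2 + 33/10x_1 + 191/20x_2 - 183/10 to the basis.

The other S-polynomials (S(h_2,k_3), S(h_1,k_4), S(h_2,k_4), S(k_3,k_4)) all reduce to 0 modulo the current basis, so we have a Gröbner basis.
Inter-reduce: drop elements whose leading term is divisible by another's, tail-reduce, and make monic.
Reduced Gröbner basis: {x_2^4 - 9x_2^3 - 246/5x_1x_2 + 7x_2^2 + 66/5x_1 + 191/5x_2 - 366/5, x_1x_2^2 + 1/2x_2^3 - 7x_1x_2 - 5/2x_2^2 - 12x_1 - 7/10x_2 - 153/10, x_1^2 + 1/2x_1x_2 + 1/4x_2^2 - x_2 + 1/4}.

Same reduced basis, so the two generating sets span the same ideal.
The same test decides containment: I ⊆ J iff every generator of I reduces to 0 modulo a Gröbner basis of J.

Yes, the ideals are equal.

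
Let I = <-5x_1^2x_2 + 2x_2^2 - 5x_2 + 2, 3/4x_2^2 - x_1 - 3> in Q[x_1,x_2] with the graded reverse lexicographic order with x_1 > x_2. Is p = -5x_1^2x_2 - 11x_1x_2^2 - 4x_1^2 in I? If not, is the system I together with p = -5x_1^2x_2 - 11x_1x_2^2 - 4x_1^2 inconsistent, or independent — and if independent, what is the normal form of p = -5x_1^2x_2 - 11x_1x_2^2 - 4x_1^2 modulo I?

-5x_1^2x_2 - 11x_1x_2^2 - 4x_1^2 is independent of I; its normal form modulo I is -56/3x_1^2 - 140/3x_1 + 5x_2 - 10.

First compute the reduced Gröbner basis of I by Buchberger's algorithm.
f_1 = -5x_1^2x_2 + 2x_2^2 - 5x_2 + 2, LT = x_1^2x_2.
f_2 = 3/4x_2^2 - x_1 - 3, LT = x_2^2.

S(f_1,f_2): lcm = x_1^2x_2^2. S = 4/3x_1^3 - 2/5x_2^3 + 4x_1^2 + x_2^2 - 2/5x_2.
  leading term x_1^3: no divisor's leading term divides it; move 4/3x_1^3 to the remainder.
  leading term x_2^3: subtract (-8/15x_2)·f_2 from -2/5x_2^3 + 4x_1^2 + x_2^2 - 2/5x_2 → 4x_1^2 - 8/15x_1x_2 + x_2^2 - 2x_2
  leading term x_1^2: no divisor's leading term divides it; move 4x_1^2 to the remainder.
  leading term x_1x_2: no divisor's leading term divides it; move -8/15x_1x_2 to the remainder.
  leading term x_2^2: subtract (4/3)·f_2 from x_2^2 - 2x_2 → 4/3x_1 - 2x_2 + 4
  leading term x_1: no divisor's leading term divides it; move 4/3x_1 to the remainder.
  leading term x_2: no divisor's leading term divides it; move -2x_2 to the remainder.
  leading term 1: no divisor's leading term divides it; move 4 to the remainder.
  remainder 4/3x_1^3 + 4x_1^2 - 8/15x_1x_2 + 4/3x_1 - 2x_2 + 4 ≠ 0; add h_3 = 4/3x_1^3 + 4x_1^2 - 8/15x_1x_2 + 4/3x_1 - 2x_2 + 4 to the basis.

The other S-polynomials (S(f_1,h_3), S(f_2,h_3)) all reduce to 0 modulo the current basis, so we have a Gröbner basis.
Inter-reduce: drop elements whose leading term is divisible by another's, tail-reduce, and make monic.
Reduced Gröbner basis: {x_1^3 + 3x_1^2 - 2/5x_1x_2 + x_1 - 3/2x_2 + 3, x_1^2x_2 - 8/15x_1 + x_2 - 2, x_2^2 - 4/3x_1 - 4}.
Label its elements g_1 = x_1^3 + 3x_1^2 - 2/5x_1x_2 + x_1 - 3/2x_2 + 3, g_2 = x_1^2x_2 - 8/15x_1 + x_2 - 2, g_3 = x_2^2 - 4/3x_1 - 4.

Reduce p = -5x_1^2x_2 - 11x_1x_2^2 - 4x_1^2 modulo G:
  leading term x_1^2x_2: subtract (-5)·g_2 from -5x_1^2x_2 - 11x_1x_2^2 - 4x_1^2 → -11x_1x_2^2 - 4x_1^2 - 8/3x_1 + 5x_2 - 10
  leading term x_1x_2^2: subtract (-11x_1)·g_3 from -11x_1x_2^2 - 4x_1^2 - 8/3x_1 + 5x_2 - 10 → -56/3x_1^2 - 140/3x_1 + 5x_2 - 10
  leading term x_1^2: no divisor's leading term divides it; move -56/3x_1^2 to the remainder.
  leading term x_1: no divisor's leading term divides it; move -140/3x_1 to the remainder.
  leading term x_2: no divisor's leading term divides it; move 5x_2 to the remainder.
  leading term 1: no divisor's leading term divides it; move -10 to the remainder.
  normal form = -56/3x_1^2 - 140/3x_1 + 5x_2 - 10.
The normal form is nonzero, so p ∉ I. Since p minus its normal form lies in I, I + (p) = I + (r) where r = -56/3x_1^2 - 140/3x_1 + 5x_2 - 10; decide whether this ideal is the whole ring.
Run Buchberger on G together with r (pairs among the g_i already reduce to 0 since G is a Gröbner basis):
g_1 = x_1^3 + 3x_1^2 - 2/5x_1x_2 + x_1 - 3/2x_2 + 3, LT = x_1^3.
g_2 = x_1^2x_2 - 8/15x_1 + x_2 - 2, LT = x_1^2x_2.
g_3 = x_2^2 - 4/3x_1 - 4, LT = x_2^2.
r = -56/3x_1^2 - 140/3x_1 + 5x_2 - 10, LT = x_1^2.

S(g_1,r): lcm = x_1^3. S = 1/2x_1^2 - 37/280x_1x_2 + 13/28x_1 - 3/2x_2 + 3.
  leading term x_1^2: subtract (-3/112)·r from 1/2x_1^2 - 37/280x_1x_2 + 13/28x_1 - 3/2x_2 + 3 → -37/280x_1x_2 - 11/14x_1 - 153/112x_2 + 153/56
  leading term x_1x_2: no divisor's leading term divides it; move -37/280x_1x_2 to the remainder.
  leading term x_1: no divisor's leading term divides it; move -11/14x_1 to the remainder.
  leading term x_2: no divisor's leading term divides it; move -153/112x_2 to the remainder.
  leading term 1: no divisor's leading term divides it; move 153/56 to the remainder.
  remainder -37/280x_1x_2 - 11/14x_1 - 153/112x_2 + 153/56 ≠ 0; add m_5 = -37/280x_1x_2 - 11/14x_1 - 153/112x_2 + 153/56 to the basis.

S(g_2,r): lcm = x_1^2x_2. S = -5/2x_1x_2 + 15/56x_2^2 - 8/15x_1 + 13/28x_2 - 2.
  leading term x_1x_2: subtract (700/37)·m_5 from -5/2x_1x_2 + 15/56x_2^2 - 8/15x_1 + 13/28x_2 - 2 → 15/56x_2^2 + 7954/555x_1 + 6814/259x_2 - 3973/74
  leading term x_2^2: subtract (15/56)·g_3 from 15/56x_2^2 + 7954/555x_1 + 6814/259x_2 - 3973/74 → 114131/7770x_1 + 6814/259x_2 - 13628/259
  leading term x_1: no divisor's leading term divides it; move 114131/7770x_1 to the remainder.
  leading term x_2: no divisor's leading term divides it; move 6814/259x_2 to the remainder.
  leading term 1: no divisor's leading term divides it; move -13628/259 to the remainder.
  remainder 114131/7770x_1 + 6814/259x_2 - 13628/259 ≠ 0; add m_6 = 114131/7770x_1 + 6814/259x_2 - 13628/259 to the basis.

S(g_1,m_5): lcm = x_1^3x_2. S = -220/37x_1^3 - 543/74x_1^2x_2 - 2/5x_1x_2^2 + 765/37x_1^2 + x_1x_2 - 3/2x_2^2 + 3x_2.
  leading term x_1^3: subtract (-220/37)·g_1 from -220/37x_1^3 - 543/74x_1^2x_2 - 2/5x_1x_2^2 + 765/37x_1^2 + x_1x_2 - 3/2x_2^2 + 3x_2 → -543/74x_1^2x_2 - 2/5x_1x_2^2 + 1425/37x_1^2 - 51/37x_1x_2 - 3/2x_2^2 + 220/37x_1 - 219/37x_2 + 660/37
  leading term x_1^2x_2: subtract (-543/74)·g_2 from -543/74x_1^2x_2 - 2/5x_1x_2^2 + 1425/37x_1^2 - 51/37x_1x_2 - 3/2x_2^2 + 220/37x_1 - 219/37x_2 + 660/37 → -2/5x_1x_2^2 + 1425/37x_1^2 - 51/37x_1x_2 - 3/2x_2^2 + 376/185x_1 + 105/74x_2 + 117/37
  leading term x_1x_2^2: subtract (-2/5x_1)·g_3 from -2/5x_1x_2^2 + 1425/37x_1^2 - 51/37x_1x_2 - 3/2x_2^2 + 376/185x_1 + 105/74x_2 + 117/37 → 21079/555x_1^2 - 51/37x_1x_2 - 3/2x_2^2 + 16/37x_1 + 105/74x_2 + 117/37
  leading term x_1^2: subtract (-21079/10360)·r from 21079/555x_1^2 - 51/37x_1x_2 - 3/2x_2^2 + 16/37x_1 + 105/74x_2 + 117/37 → -51/37x_1x_2 - 3/2x_2^2 - 20983/222x_1 + 24019/2072x_2 - 17803/1036
  leading term x_1x_2: subtract (14280/1369)·m_5 from -51/37x_1x_2 - 3/2x_2^2 - 20983/222x_1 + 24019/2072x_2 - 17803/1036 → -3/2x_2^2 - 709051/8214x_1 + 1981123/76664x_2 - 1751131/38332
  leading term x_2^2: subtract (-3/2)·g_3 from -3/2x_2^2 - 709051/8214x_1 + 1981123/76664x_2 - 1751131/38332 → -725479/8214x_1 + 1981123/76664x_2 - 1981123/38332
  leading term x_1: subtract (-25391765/4222847)·m_6 from -725479/8214x_1 + 1981123/76664x_2 - 1981123/38332 → 43520633589/236479432x_2 - 43520633589/118239716
  leading term x_2: no divisor's leading term divides it; move 43520633589/236479432x_2 to the remainder.
  leading term 1: no divisor's leading term divides it; move -43520633589/118239716 to the remainder.
  remainder 43520633589/236479432x_2 - 43520633589/118239716 ≠ 0; add m_7 = 43520633589/236479432x_2 - 43520633589/118239716 to the basis.

The other S-polynomials (S(g_1,g_2), S(g_1,g_3), S(g_2,g_3), S(g_3,r), S(g_2,m_5), S(g_3,m_5), S(r,m_5), S(g_1,m_6), S(g_2,m_6), S(g_3,m_6), S(r,m_6), S(m_5,m_6), S(g_1,m_7), S(g_2,m_7), S(g_3,m_7), S(r,m_7), S(m_5,m_7), S(m_6,m_7)) all reduce to 0 modulo the current basis, so we have a Gröbner basis.
Inter-reduce: drop elements whose leading term is divisible by another's, tail-reduce, and make monic.
Reduced Gröbner basis: {x_1, x_2 - 2}.
The reduced Gröbner basis of I + (p) is {x_1, x_2 - 2} ≠ {1}, a proper ideal, so the enlarged system stays consistent: p is independent of I, with normal form -56/3x_1^2 - 140/3x_1 + 5x_2 - 10.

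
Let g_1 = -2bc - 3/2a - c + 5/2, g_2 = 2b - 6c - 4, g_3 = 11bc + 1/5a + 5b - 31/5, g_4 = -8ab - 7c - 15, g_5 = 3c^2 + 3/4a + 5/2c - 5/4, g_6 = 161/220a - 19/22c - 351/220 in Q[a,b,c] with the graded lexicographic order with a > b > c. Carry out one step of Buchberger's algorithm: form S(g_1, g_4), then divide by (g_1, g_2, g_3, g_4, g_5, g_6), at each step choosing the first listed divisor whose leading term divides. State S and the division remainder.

S(g_1, g_4) = 3/4a^2 + 1/2ac - 7/8c^2 - 5/4a - 15/8c; remainder on division = 37161281/50079372c + 37161281/50079372.

lcm(LM(g_1), LM(g_4)) = abc.
S = (lcm/LT(g_1))·g_1 − (lcm/LT(g_4))·g_4 = 3/4a^2 + 1/2ac - 7/8c^2 - 5/4a - 15/8c.
Reduce S modulo (g_1, g_2, g_3, g_4, g_5, g_6) in that order:
  leading term a^2: subtract (165/161a)·g_6 from 3/4a^2 + 1/2ac - 7/8c^2 - 5/4a - 15/8c → 223/161ac - 7/8c^2 + 62/161a - 15/8c
  leading term ac: subtract (49060/25921c)·g_6 from 223/161ac - 7/8c^2 + 62/161a - 15/8c → 157513/207368c^2 + 62/161a + 237369/207368c
  leading term c^2: subtract (157513/622104)·g_5 from 157513/207368c^2 + 62/161a + 237369/207368c → 161911/829472a + 636649/1244208c + 787565/2488416
  leading term a: subtract (8905105/33386248)·g_6 from 161911/829472a + 636649/1244208c + 787565/2488416 → 37161281/50079372c + 37161281/50079372
  leading term c: no divisor's leading term divides it; move 37161281/50079372c to the remainder.
  leading term 1: no divisor's leading term divides it; move 37161281/50079372 to the remainder.
The remainder 37161281/50079372c + 37161281/50079372 is nonzero, so it would be added as the next basis element.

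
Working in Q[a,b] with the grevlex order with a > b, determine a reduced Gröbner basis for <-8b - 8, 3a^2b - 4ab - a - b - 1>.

G = {a^2 - a, b + 1}

f_1 = -8b - 8, LT = b.
f_2 = 3a^2b - 4ab - a - b - 1, LT = a^2b.

S(f_1,f_2): lcm = a^2b. S = a^2 + 4/3ab + 1/3a + 1/3b + 1/3.
  leading term a^2: no divisor's leading term divides it; move a^2 to the remainder.
  leading term ab: subtract (-1/6a)·f_1 from 4/3ab + 1/3a + 1/3b + 1/3 → -a + 1/3b + 1/3
  leading term a: no divisor's leading term divides it; move -a to the remainder.
  leading term b: subtract (-1/24)·f_1 from 1/3b + 1/3 → 0
  remainder a^2 - a ≠ 0; add g_3 = a^2 - a to the basis.

The other S-polynomials (S(f_1,g_3), S(f_2,g_3)) all reduce to 0 modulo the current basis, so we have a Gröbner basis.
Inter-reduce: drop elements whose leading term is divisible by another's, tail-reduce, and make monic.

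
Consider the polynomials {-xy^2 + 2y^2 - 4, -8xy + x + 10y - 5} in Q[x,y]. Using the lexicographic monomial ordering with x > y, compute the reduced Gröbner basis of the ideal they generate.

G = {x - 48y^2 - 30y + 251, y^3 + 1/2y^2 - 16/3y + 2/3}

This is the nonlinear analogue of row-reducing a linear system.

f_1 = -xy^2 + 2y^2 - 4, LT = xy^2.
f_2 = -8xy + x + 10y - 5, LT = xy.

S(f_1,f_2): lcm = xy^2. S = 1/8xy - 3/4y^2 - 5/8y + 4.
  leading term xy: subtract (-1/64)·f_2 from 1/8xy - 3/4y^2 - 5/8y + 4 → 1/64x - 3/4y^2 - 15/32y + 251/64
  leading term x: no divisor's leading term divides it; move 1/64x to the remainder.
  leading term y^2: no divisor's leading term divides it; move -3/4y^2 to the remainder.
  leading term y: no divisor's leading term divides it; move -15/32y to the remainder.
  leading term 1: no divisor's leading term divides it; move 251/64 to the remainder.
  remainder 1/64x - 3/4y^2 - 15/32y + 251/64 ≠ 0; add g_3 = 1/64x - 3/4y^2 - 15/32y + 251/64 to the basis.

S(f_1,g_3): lcm = xy^2. S = 48y^4 + 30y^3 - 253y^2 + 4.
  leading term y^4: no divisor's leading term divides it; move 48y^4 to the remainder.
  leading term y^3: no divisor's leading term divides it; move 30y^3 to the remainder.
  leading term y^2: no divisor's leading term divides it; move -253y^2 to the remainder.
  leading term 1: no divisor's leading term divides it; move 4 to the remainder.
  remainder 48y^4 + 30y^3 - 253y^2 + 4 ≠ 0; add g_4 = 48y^4 + 30y^3 - 253y^2 + 4 to the basis.

S(f_2,g_3): lcm = xy. S = -1/8x + 48y^3 + 30y^2 - 1009/4y + 5/8.
  leading term x: subtract (-8)·g_3 from -1/8x + 48y^3 + 30y^2 - 1009/4y + 5/8 → 48y^3 + 24y^2 - 256y + 32
  leading term y^3: no divisor's leading term divides it; move 48y^3 to the remainder.
  leading term y^2: no divisor's leading term divides it; move 24y^2 to the remainder.
  leading term y: no divisor's leading term divides it; move -256y to the remainder.
  leading term 1: no divisor's leading term divides it; move 32 to the remainder.
  remainder 48y^3 + 24y^2 - 256y + 32 ≠ 0; add g_5 = 48y^3 + 24y^2 - 256y + 32 to the basis.

The other S-polynomials (S(f_1,g_4), S(f_2,g_4), S(g_3,g_4), S(f_1,g_5), S(f_2,g_5), S(g_3,g_5), S(g_4,g_5)) all reduce to 0 modulo the current basis, so we have a Gröbner basis.
Inter-reduce: drop elements whose leading term is divisible by another's, tail-reduce, and make monic.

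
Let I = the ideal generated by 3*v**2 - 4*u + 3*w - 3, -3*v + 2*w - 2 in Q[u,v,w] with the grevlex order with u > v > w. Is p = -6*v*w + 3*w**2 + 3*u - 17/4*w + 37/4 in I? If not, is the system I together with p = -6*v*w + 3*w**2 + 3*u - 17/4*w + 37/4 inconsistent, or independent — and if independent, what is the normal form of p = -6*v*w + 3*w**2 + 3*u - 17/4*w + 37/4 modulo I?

First compute the reduced Gröbner basis of I by Buchberger's algorithm.
f_1 = 3*v**2 - 4*u + 3*w - 3, LT = v**2.
f_2 = -3*v + 2*w - 2, LT = v.

S(f_1,f_2): lcm = v**2. S = 2/3*v*w - 4/3*u - 2/3*v + w - 1.
  reduce S modulo (f_1, f_2):
  remainder 4/9*w**2 - 4/3*u + 1/9*w - 5/9 ≠ 0; add h_3 = 4/9*w**2 - 4/3*u + 1/9*w - 5/9 to the basis.

The other S-polynomials (S(f_1,h_3), S(f_2,h_3)) all reduce to 0 modulo the current basis, so we have a Gröbner basis.
Inter-reduce: drop elements whose leading term is divisible by another's, tail-reduce, and make monic.
Reduced Gröbner basis: {w**2 - 3*u + 1/4*w - 5/4, v - 2/3*w + 2/3}.
Label its elements g_1 = w**2 - 3*u + 1/4*w - 5/4, g_2 = v - 2/3*w + 2/3.

Reduce p = -6*v*w + 3*w**2 + 3*u - 17/4*w + 37/4 modulo G:
  leading term v*w: subtract (-6*w)·g_2 from -6*v*w + 3*w**2 + 3*u - 17/4*w + 37/4 → -w**2 + 3*u - 1/4*w + 37/4
  leading term w**2: subtract (-1)·g_1 from -w**2 + 3*u - 1/4*w + 37/4 → 8
  leading term 1: no divisor's leading term divides it; move 8 to the remainder.
  normal form = 8.
The normal form is nonzero, so p ∉ I. Since p minus its normal form lies in I, I + (p) = I + (r) where r = 8; decide whether this ideal is the whole ring.
Here r = 8 is a nonzero constant, hence a unit: 1 ∈ I + (p), the Gröbner basis of I + (p) is {1}, and the enlarged system has no common solution — adjoining p is inconsistent.

Adjoining -6*v*w + 3*w**2 + 3*u - 17/4*w + 37/4 makes the ideal the whole ring: the system is inconsistent.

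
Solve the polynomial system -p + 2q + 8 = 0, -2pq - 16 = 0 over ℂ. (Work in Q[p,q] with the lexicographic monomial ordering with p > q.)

Compute a lex Gröbner basis by Buchberger's algorithm.
f_1 = -p + 2q + 8, LT = p.
f_2 = -2pq - 16, LT = pq.

S(f_1,f_2): lcm = pq. S = -2q^2 - 8q - 8.
  reduce S modulo (f_1, f_2):
  remainder -2q^2 - 8q - 8 ≠ 0; add h_3 = -2q^2 - 8q - 8 to the basis.

The other S-polynomials (S(f_1,h_3), S(f_2,h_3)) all reduce to 0 modulo the current basis, so we have a Gröbner basis.
Inter-reduce: drop elements whose leading term is divisible by another's, tail-reduce, and make monic.
Reduced Gröbner basis: {p - 2q - 8, q^2 + 4q + 4}.

Elimination: the polynomial q^2 + 4q + 4 lies in the elimination ideal for q, so q ∈ {-2}. For each such q, the remaining basis elements (now univariate) give the rest of the solution.
  q = -2: the earlier basis element becomes p - 4 = 0, giving p = 4 — point (4, -2).

{(4, -2)}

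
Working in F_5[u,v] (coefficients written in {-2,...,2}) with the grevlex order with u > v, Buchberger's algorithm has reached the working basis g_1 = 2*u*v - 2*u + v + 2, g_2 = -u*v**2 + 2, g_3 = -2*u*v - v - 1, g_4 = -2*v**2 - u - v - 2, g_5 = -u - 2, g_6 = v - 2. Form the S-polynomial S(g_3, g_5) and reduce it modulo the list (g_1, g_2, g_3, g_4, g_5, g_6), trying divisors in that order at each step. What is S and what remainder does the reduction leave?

lcm(LM(g_3), LM(g_5)) = u*v.
S = (lcm/LT(g_3))·g_3 − (lcm/LT(g_5))·g_5 = v - 2.
Reduce S modulo (g_1, g_2, g_3, g_4, g_5, g_6) in that order:
  leading term v: subtract (1)·g_6 from v - 2 → 0
The remainder is 0, so this S-polynomial contributes no new basis element.

S(g_3, g_5) = v - 2; remainder on division = 0.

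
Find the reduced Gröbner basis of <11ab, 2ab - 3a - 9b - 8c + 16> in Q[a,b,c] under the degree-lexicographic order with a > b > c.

G = {b^2 + 8/9bc - 16/9b, a + 3b + 8/3c - 16/3}

f_1 = 11ab, LT = ab.
f_2 = 2ab - 3a - 9b - 8c + 16, LT = ab.

S(f_1,f_2): lcm = ab. S = 3/2a + 9/2b + 4c - 8.
  leading term a: no divisor's leading term divides it; move 3/2a to the remainder.
  leading term b: no divisor's leading term divides it; move 9/2b to the remainder.
  leading term c: no divisor's leading term divides it; move 4c to the remainder.
  leading term 1: no divisor's leading term divides it; move -8 to the remainder.
  remainder 3/2a + 9/2b + 4c - 8 ≠ 0; add g_3 = 3/2a + 9/2b + 4c - 8 to the basis.

S(f_1,g_3): lcm = ab. S = -3b^2 - 8/3bc + 16/3b.
  leading term b^2: no divisor's leading term divides it; move -3b^2 to the remainder.
  leading term bc: no divisor's leading term divides it; move -8/3bc to the remainder.
  leading term b: no divisor's leading term divides it; move 16/3b to the remainder.
  remainder -3b^2 - 8/3bc + 16/3b ≠ 0; add g_4 = -3b^2 - 8/3bc + 16/3b to the basis.

The other S-polynomials (S(f_2,g_3), S(f_1,g_4), S(f_2,g_4), S(g_3,g_4)) all reduce to 0 modulo the current basis, so we have a Gröbner basis.
Inter-reduce: drop elements whose leading term is divisible by another's, tail-reduce, and make monic.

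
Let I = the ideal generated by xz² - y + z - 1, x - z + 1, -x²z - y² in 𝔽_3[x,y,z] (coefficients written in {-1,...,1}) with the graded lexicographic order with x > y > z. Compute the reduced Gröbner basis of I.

f_1 = xz² - y + z - 1, LT = xz².
f_2 = x - z + 1, LT = x.
f_3 = -x²z - y², LT = x²z.

S(f_1,f_2): lcm = xz². S = z³ - z² - y + z - 1.
  leading term z³: no divisor's leading term divides it; move z³ to the remainder.
  leading term z²: no divisor's leading term divides it; move -z² to the remainder.
  leading term y: no divisor's leading term divides it; move -y to the remainder.
  leading term z: no divisor's leading term divides it; move z to the remainder.
  leading term 1: no divisor's leading term divides it; move -1 to the remainder.
  remainder z³ - z² - y + z - 1 ≠ 0; add g_4 = z³ - z² - y + z - 1 to the basis.

S(f_1,f_3): lcm = x²z². S = -y²z - xy + xz - x.
  leading term y²z: no divisor's leading term divides it; move -y²z to the remainder.
  leading term xy: subtract (-y)·f_2 from -xy + xz - x → xz - yz - x + y
  leading term xz: subtract (z)·f_2 from xz - yz - x + y → -yz + z² - x + y - z
  leading term yz: no divisor's leading term divides it; move -yz to the remainder.
  leading term z²: no divisor's leading term divides it; move z² to the remainder.
  leading term x: subtract (-1)·f_2 from -x + y - z → y + z + 1
  leading term y: no divisor's leading term divides it; move y to the remainder.
  leading term z: no divisor's leading term divides it; move z to the remainder.
  leading term 1: no divisor's leading term divides it; move 1 to the remainder.
  remainder -y²z - yz + z² + y + z + 1 ≠ 0; add g_5 = -y²z - yz + z² + y + z + 1 to the basis.

S(f_2,f_3): lcm = x²z. S = -xz² + xz - y².
  leading term xz²: subtract (-1)·f_1 from -xz² + xz - y² → xz - y² - y + z - 1
  leading term xz: subtract (z)·f_2 from xz - y² - y + z - 1 → -y² + z² - y - 1
  leading term y²: no divisor's leading term divides it; move -y² to the remainder.
  leading term z²: no divisor's leading term divides it; move z² to the remainder.
  leading term y: no divisor's leading term divides it; move -y to the remainder.
  leading term 1: no divisor's leading term divides it; move -1 to the remainder.
  remainder -y² + z² - y - 1 ≠ 0; add g_6 = -y² + z² - y - 1 to the basis.

The other S-polynomials (S(f_1,g_4), S(f_2,g_4), S(f_3,g_4), S(f_1,g_5), S(f_2,g_5), S(f_3,g_5), S(g_4,g_5), S(f_1,g_6), S(f_2,g_6), S(f_3,g_6), S(g_4,g_6), S(g_5,g_6)) all reduce to 0 modulo the current basis, so we have a Gröbner basis.
Inter-reduce: drop elements whose leading term is divisible by another's, tail-reduce, and make monic.

G = {z³ - z² - y + z - 1, y² - z² + y + 1, x - z + 1}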